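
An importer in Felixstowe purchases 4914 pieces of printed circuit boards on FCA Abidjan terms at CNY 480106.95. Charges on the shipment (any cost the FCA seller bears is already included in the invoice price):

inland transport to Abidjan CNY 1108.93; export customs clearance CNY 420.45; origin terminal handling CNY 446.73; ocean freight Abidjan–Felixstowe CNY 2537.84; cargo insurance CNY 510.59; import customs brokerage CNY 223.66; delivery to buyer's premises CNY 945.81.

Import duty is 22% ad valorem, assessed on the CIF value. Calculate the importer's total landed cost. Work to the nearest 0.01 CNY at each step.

FCA: the seller delivers export-cleared goods to the carrier; the buyer bears costs from that point.
Already in the invoice (seller's account under FCA): inland to port, export clearance — exclude.
CIF value = FCA price + origin terminal + freight + insurance = 480106.95 + 446.73 + 2537.84 + 510.59 = 483602.11
Import duty = 483602.11 × 22% = 106392.46
Buyer bears: origin terminal 446.73 + freight 2537.84 + insurance 510.59 + brokerage 223.66 + delivery 945.81 + duty 106392.46 = 111057.09
Landed cost = invoice 480106.95 + 111057.09 = 591164.04

Total landed cost: CNY 591164.04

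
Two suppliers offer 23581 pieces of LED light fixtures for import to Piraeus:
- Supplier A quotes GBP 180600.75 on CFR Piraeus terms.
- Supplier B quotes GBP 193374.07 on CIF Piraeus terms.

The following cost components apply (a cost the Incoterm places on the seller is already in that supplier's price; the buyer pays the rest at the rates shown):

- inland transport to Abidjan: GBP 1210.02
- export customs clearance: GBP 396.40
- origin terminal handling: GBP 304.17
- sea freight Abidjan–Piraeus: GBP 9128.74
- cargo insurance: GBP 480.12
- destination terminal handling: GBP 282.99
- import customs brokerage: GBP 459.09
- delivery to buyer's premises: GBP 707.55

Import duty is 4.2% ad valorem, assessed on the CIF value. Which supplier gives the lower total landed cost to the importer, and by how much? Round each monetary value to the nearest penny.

Supplier A is cheaper by GBP 12809.51

Supplier A (CFR):
CIF value = CFR price + insurance = 180600.75 + 480.12 = 181080.87
Import duty = 181080.87 × 4.2% = 7605.40
Buyer bears (A): 480.12 + 282.99 + 459.09 + 707.55 = 1929.75
Landed cost (A) = invoice 180600.75 + 1929.75 + duty 7605.40 = 190135.90
Supplier B (CIF):
The CIF price already equals the CIF value: 193374.07
Import duty = 193374.07 × 4.2% = 8121.71
Buyer bears (B): 282.99 + 459.09 + 707.55 = 1449.63
Landed cost (B) = invoice 193374.07 + 1449.63 + duty 8121.71 = 202945.41
Difference = |190135.90 − 202945.41| = 12809.51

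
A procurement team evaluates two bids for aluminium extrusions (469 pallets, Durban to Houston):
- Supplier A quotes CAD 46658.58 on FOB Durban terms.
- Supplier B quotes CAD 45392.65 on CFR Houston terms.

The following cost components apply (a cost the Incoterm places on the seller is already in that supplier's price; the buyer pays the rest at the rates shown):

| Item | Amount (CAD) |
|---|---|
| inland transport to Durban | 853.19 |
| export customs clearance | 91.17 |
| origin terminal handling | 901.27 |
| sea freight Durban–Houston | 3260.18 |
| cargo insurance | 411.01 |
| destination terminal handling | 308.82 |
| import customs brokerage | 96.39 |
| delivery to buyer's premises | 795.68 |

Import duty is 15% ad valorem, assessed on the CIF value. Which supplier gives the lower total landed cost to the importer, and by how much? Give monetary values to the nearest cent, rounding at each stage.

Supplier A (FOB):
CIF value = FOB price + freight + insurance = 46658.58 + 3260.18 + 411.01 = 50329.77
Import duty = 50329.77 × 15% = 7549.47
Buyer bears (A): 3260.18 + 411.01 + 308.82 + 96.39 + 795.68 = 4872.08
Landed cost (A) = invoice 46658.58 + 4872.08 + duty 7549.47 = 59080.13
Supplier B (CFR):
CIF value = CFR price + insurance = 45392.65 + 411.01 = 45803.66
Import duty = 45803.66 × 15% = 6870.55
Buyer bears (B): 411.01 + 308.82 + 96.39 + 795.68 = 1611.90
Landed cost (B) = invoice 45392.65 + 1611.90 + duty 6870.55 = 53875.10
Difference = |59080.13 − 53875.10| = 5205.03

Supplier B is cheaper by CAD 5205.03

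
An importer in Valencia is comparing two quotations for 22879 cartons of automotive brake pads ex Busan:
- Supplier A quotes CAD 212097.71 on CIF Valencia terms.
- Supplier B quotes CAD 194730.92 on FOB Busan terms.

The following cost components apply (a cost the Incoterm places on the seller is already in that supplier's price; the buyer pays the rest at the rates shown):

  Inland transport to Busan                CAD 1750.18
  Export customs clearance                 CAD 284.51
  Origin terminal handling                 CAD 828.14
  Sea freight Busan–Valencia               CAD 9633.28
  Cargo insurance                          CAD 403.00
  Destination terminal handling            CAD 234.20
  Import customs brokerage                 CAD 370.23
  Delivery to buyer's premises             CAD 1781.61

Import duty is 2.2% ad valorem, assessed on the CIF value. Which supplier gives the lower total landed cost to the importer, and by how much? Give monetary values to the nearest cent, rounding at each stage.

Supplier B is cheaper by CAD 7491.78

Supplier A (CIF):
The CIF price already equals the CIF value: 212097.71
Import duty = 212097.71 × 2.2% = 4666.15
Buyer bears (A): 234.20 + 370.23 + 1781.61 = 2386.04
Landed cost (A) = invoice 212097.71 + 2386.04 + duty 4666.15 = 219149.90
Supplier B (FOB):
CIF value = FOB price + freight + insurance = 194730.92 + 9633.28 + 403.00 = 204767.20
Import duty = 204767.20 × 2.2% = 4504.88
Buyer bears (B): 9633.28 + 403.00 + 234.20 + 370.23 + 1781.61 = 12422.32
Landed cost (B) = invoice 194730.92 + 12422.32 + duty 4504.88 = 211658.12
Difference = |219149.90 − 211658.12| = 7491.78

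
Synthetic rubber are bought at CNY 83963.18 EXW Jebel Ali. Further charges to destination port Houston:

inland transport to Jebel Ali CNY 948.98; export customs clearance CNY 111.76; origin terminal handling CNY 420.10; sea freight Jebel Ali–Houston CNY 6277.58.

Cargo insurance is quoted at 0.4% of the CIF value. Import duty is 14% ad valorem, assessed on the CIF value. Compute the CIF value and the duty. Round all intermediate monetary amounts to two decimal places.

Let C be the CIF value. C = EXW price + pre-shipment costs + freight + 0.4% × C
C − 0.4% × C = 83963.18 + 948.98 + 111.76 + 420.10 + 6277.58
0.996 × C = 91721.60
C = 91721.60 / 0.996 = 92089.96
Insurance premium = 0.4% × 92089.96 = 368.36
Import duty = 92089.96 × 14% = 12892.59

CIF value: CNY 92089.96; import duty: CNY 12892.59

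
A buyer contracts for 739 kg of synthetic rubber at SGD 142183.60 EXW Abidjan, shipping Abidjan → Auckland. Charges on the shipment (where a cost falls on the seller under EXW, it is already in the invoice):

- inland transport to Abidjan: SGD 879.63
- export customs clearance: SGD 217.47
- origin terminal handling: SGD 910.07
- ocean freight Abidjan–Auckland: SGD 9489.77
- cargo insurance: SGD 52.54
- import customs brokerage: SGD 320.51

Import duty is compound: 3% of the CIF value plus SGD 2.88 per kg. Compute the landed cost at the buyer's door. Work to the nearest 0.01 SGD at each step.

Total landed cost: SGD 160793.90

EXW: the seller makes goods available at their premises; the buyer bears all onward costs.
CIF value = EXW price + inland to port + export clearance + origin terminal + freight + insurance = 142183.60 + 879.63 + 217.47 + 910.07 + 9489.77 + 52.54 = 153733.08
Ad valorem component: 153733.08 × 3% = 4611.99
Specific component: 739 × 2.88 = 2128.32
Import duty = 4611.99 + 2128.32 = 6740.31
Buyer bears: inland to port 879.63 + export clearance 217.47 + origin terminal 910.07 + freight 9489.77 + insurance 52.54 + brokerage 320.51 + duty 6740.31 = 18610.30
Landed cost = invoice 142183.60 + 18610.30 = 160793.90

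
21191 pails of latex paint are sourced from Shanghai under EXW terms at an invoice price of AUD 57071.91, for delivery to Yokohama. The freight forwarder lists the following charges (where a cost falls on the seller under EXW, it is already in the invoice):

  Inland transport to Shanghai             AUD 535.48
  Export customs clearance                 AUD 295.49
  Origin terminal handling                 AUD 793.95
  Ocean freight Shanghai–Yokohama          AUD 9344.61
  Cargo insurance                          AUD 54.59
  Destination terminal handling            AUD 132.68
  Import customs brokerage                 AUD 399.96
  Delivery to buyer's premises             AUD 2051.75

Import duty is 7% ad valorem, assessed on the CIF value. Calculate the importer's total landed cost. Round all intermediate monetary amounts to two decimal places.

Total landed cost: AUD 75447.14

EXW: the seller makes goods available at their premises; the buyer bears all onward costs.
CIF value = EXW price + inland to port + export clearance + origin terminal + freight + insurance = 57071.91 + 535.48 + 295.49 + 793.95 + 9344.61 + 54.59 = 68096.03
Import duty = 68096.03 × 7% = 4766.72
Buyer bears: inland to port 535.48 + export clearance 295.49 + origin terminal 793.95 + freight 9344.61 + insurance 54.59 + destination terminal 132.68 + brokerage 399.96 + delivery 2051.75 + duty 4766.72 = 18375.23
Landed cost = invoice 57071.91 + 18375.23 = 75447.14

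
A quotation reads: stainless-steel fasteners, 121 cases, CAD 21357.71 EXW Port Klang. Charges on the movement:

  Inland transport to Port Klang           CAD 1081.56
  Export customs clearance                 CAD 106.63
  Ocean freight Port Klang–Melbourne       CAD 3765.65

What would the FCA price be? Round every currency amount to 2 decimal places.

FCA price: CAD 22545.90

Not relevant to the conversion: freight — on the buyer under both terms; not part of either seller's price.
From EXW to FCA, the seller additionally bears: inland to port, export clearance.
FCA price = 21357.71 + 1081.56 + 106.63 = 22545.90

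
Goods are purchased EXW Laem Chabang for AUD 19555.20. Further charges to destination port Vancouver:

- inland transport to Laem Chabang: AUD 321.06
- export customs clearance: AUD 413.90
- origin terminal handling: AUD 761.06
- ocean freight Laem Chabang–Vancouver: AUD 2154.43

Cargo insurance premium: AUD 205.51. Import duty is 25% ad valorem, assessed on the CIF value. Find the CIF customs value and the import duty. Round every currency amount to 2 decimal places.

CIF = EXW price + pre-shipment costs + freight + insurance
CIF = 19555.20 + 321.06 + 413.90 + 761.06 + 2154.43 + 205.51 = 23411.16
Import duty = 23411.16 × 25% = 5852.79

CIF value: AUD 23411.16; import duty: AUD 5852.79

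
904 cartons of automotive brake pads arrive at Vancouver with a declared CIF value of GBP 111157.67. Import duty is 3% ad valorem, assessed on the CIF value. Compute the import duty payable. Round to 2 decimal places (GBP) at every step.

Import duty: GBP 3334.73

Import duty = 111157.67 × 3% = 3334.73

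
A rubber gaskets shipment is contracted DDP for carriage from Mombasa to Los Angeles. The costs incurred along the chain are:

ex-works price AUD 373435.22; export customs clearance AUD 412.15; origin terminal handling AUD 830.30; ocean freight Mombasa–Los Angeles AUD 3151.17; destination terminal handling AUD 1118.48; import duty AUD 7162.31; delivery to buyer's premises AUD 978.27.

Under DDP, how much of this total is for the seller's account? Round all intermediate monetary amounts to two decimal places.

Seller's account: AUD 387087.90

DDP: the seller bears all costs including import duty.
Seller's account: goods 373435.22 + export clearance 412.15 + origin terminal 830.30 + freight 3151.17 + destination terminal 1118.48 + duty 7162.31 + delivery 978.27 = 387087.90
Buyer's account: 0.00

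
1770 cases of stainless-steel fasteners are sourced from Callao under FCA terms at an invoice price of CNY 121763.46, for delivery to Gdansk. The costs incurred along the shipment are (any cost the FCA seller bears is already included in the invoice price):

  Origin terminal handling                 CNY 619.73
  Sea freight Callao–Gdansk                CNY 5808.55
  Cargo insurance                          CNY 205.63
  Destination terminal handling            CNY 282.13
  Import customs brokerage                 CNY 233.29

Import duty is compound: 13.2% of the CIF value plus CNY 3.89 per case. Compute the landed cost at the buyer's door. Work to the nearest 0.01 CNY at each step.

Total landed cost: CNY 152746.54

FCA: the seller delivers export-cleared goods to the carrier; the buyer bears costs from that point.
CIF value = FCA price + origin terminal + freight + insurance = 121763.46 + 619.73 + 5808.55 + 205.63 = 128397.37
Ad valorem component: 128397.37 × 13.2% = 16948.45
Specific component: 1770 × 3.89 = 6885.30
Import duty = 16948.45 + 6885.30 = 23833.75
Buyer bears: origin terminal 619.73 + freight 5808.55 + insurance 205.63 + destination terminal 282.13 + brokerage 233.29 + duty 23833.75 = 30983.08
Landed cost = invoice 121763.46 + 30983.08 = 152746.54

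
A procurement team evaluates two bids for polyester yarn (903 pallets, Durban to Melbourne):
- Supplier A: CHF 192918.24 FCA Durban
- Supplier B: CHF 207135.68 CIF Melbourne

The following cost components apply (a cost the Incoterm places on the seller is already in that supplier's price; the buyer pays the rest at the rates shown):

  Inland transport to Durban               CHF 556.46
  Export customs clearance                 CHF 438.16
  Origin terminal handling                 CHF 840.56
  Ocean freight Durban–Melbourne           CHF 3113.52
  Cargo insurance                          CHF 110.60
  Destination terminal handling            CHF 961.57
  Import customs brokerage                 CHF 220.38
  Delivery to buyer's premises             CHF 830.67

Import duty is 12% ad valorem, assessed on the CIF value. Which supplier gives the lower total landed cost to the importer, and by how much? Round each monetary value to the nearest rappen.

Supplier A (FCA):
CIF value = FCA price + origin terminal + freight + insurance = 192918.24 + 840.56 + 3113.52 + 110.60 = 196982.92
Import duty = 196982.92 × 12% = 23637.95
Buyer bears (A): 840.56 + 3113.52 + 110.60 + 961.57 + 220.38 + 830.67 = 6077.30
Landed cost (A) = invoice 192918.24 + 6077.30 + duty 23637.95 = 222633.49
Supplier B (CIF):
The CIF price already equals the CIF value: 207135.68
Import duty = 207135.68 × 12% = 24856.28
Buyer bears (B): 961.57 + 220.38 + 830.67 = 2012.62
Landed cost (B) = invoice 207135.68 + 2012.62 + duty 24856.28 = 234004.58
Difference = |222633.49 − 234004.58| = 11371.09

Supplier A is cheaper by CHF 11371.09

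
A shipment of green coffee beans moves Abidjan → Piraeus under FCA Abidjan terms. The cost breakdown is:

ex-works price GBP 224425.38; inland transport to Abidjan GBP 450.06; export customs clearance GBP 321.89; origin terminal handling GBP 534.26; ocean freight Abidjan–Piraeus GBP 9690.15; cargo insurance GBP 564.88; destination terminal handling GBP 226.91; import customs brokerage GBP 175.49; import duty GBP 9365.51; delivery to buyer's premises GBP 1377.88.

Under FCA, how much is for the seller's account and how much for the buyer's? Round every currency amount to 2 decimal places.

FCA: the seller delivers export-cleared goods to the carrier; the buyer bears costs from that point.
Seller's account: goods 224425.38 + inland to port 450.06 + export clearance 321.89 = 225197.33
Buyer's account: origin terminal 534.26 + freight 9690.15 + insurance 564.88 + destination terminal 226.91 + brokerage 175.49 + duty 9365.51 + delivery 1377.88 = 21935.08

Seller: GBP 225197.33; buyer: GBP 21935.08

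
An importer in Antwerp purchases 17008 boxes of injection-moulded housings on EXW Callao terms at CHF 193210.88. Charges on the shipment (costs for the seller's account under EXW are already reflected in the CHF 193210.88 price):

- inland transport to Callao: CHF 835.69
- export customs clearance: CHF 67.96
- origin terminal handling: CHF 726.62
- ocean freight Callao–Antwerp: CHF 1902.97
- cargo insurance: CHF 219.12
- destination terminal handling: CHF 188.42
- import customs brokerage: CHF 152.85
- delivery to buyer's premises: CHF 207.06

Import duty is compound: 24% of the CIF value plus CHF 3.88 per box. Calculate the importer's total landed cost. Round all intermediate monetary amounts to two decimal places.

EXW: the seller makes goods available at their premises; the buyer bears all onward costs.
CIF value = EXW price + inland to port + export clearance + origin terminal + freight + insurance = 193210.88 + 835.69 + 67.96 + 726.62 + 1902.97 + 219.12 = 196963.24
Ad valorem component: 196963.24 × 24% = 47271.18
Specific component: 17008 × 3.88 = 65991.04
Import duty = 47271.18 + 65991.04 = 113262.22
Buyer bears: inland to port 835.69 + export clearance 67.96 + origin terminal 726.62 + freight 1902.97 + insurance 219.12 + destination terminal 188.42 + brokerage 152.85 + delivery 207.06 + duty 113262.22 = 117562.91
Landed cost = invoice 193210.88 + 117562.91 = 310773.79

Total landed cost: CHF 310773.79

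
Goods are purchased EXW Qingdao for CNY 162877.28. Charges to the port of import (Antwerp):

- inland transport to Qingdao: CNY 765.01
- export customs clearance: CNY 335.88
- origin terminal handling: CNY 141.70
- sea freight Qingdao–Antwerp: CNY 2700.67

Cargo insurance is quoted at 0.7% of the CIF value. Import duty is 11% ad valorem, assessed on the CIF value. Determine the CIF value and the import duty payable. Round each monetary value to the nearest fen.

CIF value: CNY 167996.52; import duty: CNY 18479.62

Let C be the CIF value. C = EXW price + pre-shipment costs + freight + 0.7% × C
C − 0.7% × C = 162877.28 + 765.01 + 335.88 + 141.70 + 2700.67
0.993 × C = 166820.54
C = 166820.54 / 0.993 = 167996.52
Insurance premium = 0.7% × 167996.52 = 1175.98
Import duty = 167996.52 × 11% = 18479.62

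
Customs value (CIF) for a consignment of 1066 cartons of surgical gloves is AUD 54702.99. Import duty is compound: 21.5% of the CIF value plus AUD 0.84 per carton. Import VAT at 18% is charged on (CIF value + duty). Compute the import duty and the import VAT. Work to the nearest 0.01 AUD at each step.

Import duty: AUD 12656.58; import VAT: AUD 12124.72

Ad valorem component: 54702.99 × 21.5% = 11761.14
Specific component: 1066 × 0.84 = 895.44
Import duty = 11761.14 + 895.44 = 12656.58
VAT base = CIF + duty = 54702.99 + 12656.58 = 67359.57
Import VAT = 67359.57 × 18% = 12124.72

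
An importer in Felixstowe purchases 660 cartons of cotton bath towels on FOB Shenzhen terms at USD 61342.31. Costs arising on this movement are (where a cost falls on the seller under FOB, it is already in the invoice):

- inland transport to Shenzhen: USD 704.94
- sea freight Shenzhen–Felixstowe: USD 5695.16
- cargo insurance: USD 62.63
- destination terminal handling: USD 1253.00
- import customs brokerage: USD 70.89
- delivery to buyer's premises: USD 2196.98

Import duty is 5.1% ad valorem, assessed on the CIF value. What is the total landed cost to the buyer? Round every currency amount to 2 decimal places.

FOB: the seller bears costs until goods are on board at the origin port; the buyer bears freight, insurance and all costs thereafter.
Already in the invoice (seller's account under FOB): inland to port — exclude.
CIF value = FOB price + freight + insurance = 61342.31 + 5695.16 + 62.63 = 67100.10
Import duty = 67100.10 × 5.1% = 3422.11
Buyer bears: freight 5695.16 + insurance 62.63 + destination terminal 1253.00 + brokerage 70.89 + delivery 2196.98 + duty 3422.11 = 12700.77
Landed cost = invoice 61342.31 + 12700.77 = 74043.08

Total landed cost: USD 74043.08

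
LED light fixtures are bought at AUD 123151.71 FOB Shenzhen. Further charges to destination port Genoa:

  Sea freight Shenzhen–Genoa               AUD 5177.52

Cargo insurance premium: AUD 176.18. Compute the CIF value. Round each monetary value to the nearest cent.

CIF value: AUD 128505.41

CIF = FOB price + freight + insurance
CIF = 123151.71 + 5177.52 + 176.18 = 128505.41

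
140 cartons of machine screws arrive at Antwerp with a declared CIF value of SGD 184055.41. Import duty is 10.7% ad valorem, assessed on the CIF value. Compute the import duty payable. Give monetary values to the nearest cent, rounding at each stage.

Import duty: SGD 19693.93

Import duty = 184055.41 × 10.7% = 19693.93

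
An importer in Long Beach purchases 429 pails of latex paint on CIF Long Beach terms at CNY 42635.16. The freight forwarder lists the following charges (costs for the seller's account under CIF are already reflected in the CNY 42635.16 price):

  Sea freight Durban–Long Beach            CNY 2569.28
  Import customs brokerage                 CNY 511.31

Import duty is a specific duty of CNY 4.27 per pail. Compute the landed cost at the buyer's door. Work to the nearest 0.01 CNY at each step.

CIF: the seller pays costs through ocean freight and marine insurance to the destination port.
Already in the invoice (seller's account under CIF): freight — exclude.
The CIF price already equals the CIF value: 42635.16
Import duty = 429 × 4.27 = 1831.83
Buyer bears: brokerage 511.31 + duty 1831.83 = 2343.14
Landed cost = invoice 42635.16 + 2343.14 = 44978.30

Total landed cost: CNY 44978.30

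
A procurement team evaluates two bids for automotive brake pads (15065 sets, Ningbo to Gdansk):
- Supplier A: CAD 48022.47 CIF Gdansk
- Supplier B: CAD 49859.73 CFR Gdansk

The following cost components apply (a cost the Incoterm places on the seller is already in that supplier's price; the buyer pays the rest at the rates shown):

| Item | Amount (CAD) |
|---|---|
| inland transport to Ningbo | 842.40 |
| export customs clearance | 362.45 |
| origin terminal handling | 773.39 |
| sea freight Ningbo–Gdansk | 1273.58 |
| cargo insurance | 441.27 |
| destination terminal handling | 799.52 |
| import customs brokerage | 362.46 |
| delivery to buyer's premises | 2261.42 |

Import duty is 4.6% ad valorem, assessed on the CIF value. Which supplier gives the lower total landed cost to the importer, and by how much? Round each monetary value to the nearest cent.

Supplier A (CIF):
The CIF price already equals the CIF value: 48022.47
Import duty = 48022.47 × 4.6% = 2209.03
Buyer bears (A): 799.52 + 362.46 + 2261.42 = 3423.40
Landed cost (A) = invoice 48022.47 + 3423.40 + duty 2209.03 = 53654.90
Supplier B (CFR):
CIF value = CFR price + insurance = 49859.73 + 441.27 = 50301.00
Import duty = 50301.00 × 4.6% = 2313.85
Buyer bears (B): 441.27 + 799.52 + 362.46 + 2261.42 = 3864.67
Landed cost (B) = invoice 49859.73 + 3864.67 + duty 2313.85 = 56038.25
Difference = |53654.90 − 56038.25| = 2383.35

Supplier A is cheaper by CAD 2383.35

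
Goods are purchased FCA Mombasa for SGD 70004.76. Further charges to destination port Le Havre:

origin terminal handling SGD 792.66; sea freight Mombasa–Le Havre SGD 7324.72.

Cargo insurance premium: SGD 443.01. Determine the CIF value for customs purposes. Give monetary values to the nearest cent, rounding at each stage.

CIF = FCA price + pre-shipment costs + freight + insurance
CIF = 70004.76 + 792.66 + 7324.72 + 443.01 = 78565.15

CIF value: SGD 78565.15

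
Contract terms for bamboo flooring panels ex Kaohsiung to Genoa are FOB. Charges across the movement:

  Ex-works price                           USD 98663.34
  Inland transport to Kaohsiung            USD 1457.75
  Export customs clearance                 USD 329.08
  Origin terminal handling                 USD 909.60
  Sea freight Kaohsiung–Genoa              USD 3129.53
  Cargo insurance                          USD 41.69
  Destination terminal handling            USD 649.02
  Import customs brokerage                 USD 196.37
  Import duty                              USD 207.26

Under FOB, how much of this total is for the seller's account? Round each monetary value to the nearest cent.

Seller's account: USD 101359.77

FOB: the seller bears costs until goods are on board at the origin port; the buyer bears freight, insurance and all costs thereafter.
Seller's account: goods 98663.34 + inland to port 1457.75 + export clearance 329.08 + origin terminal 909.60 = 101359.77
Buyer's account: freight 3129.53 + insurance 41.69 + destination terminal 649.02 + brokerage 196.37 + duty 207.26 = 4223.87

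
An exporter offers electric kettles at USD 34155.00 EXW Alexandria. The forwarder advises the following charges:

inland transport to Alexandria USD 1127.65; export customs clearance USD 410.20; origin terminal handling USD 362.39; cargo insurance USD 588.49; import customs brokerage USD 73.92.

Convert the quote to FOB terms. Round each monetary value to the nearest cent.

Not relevant to the conversion: brokerage, insurance — on the buyer under both terms; not part of either seller's price.
From EXW to FOB, the seller additionally bears: inland to port, export clearance, origin terminal.
FOB price = 34155.00 + 1127.65 + 410.20 + 362.39 = 36055.24

FOB price: USD 36055.24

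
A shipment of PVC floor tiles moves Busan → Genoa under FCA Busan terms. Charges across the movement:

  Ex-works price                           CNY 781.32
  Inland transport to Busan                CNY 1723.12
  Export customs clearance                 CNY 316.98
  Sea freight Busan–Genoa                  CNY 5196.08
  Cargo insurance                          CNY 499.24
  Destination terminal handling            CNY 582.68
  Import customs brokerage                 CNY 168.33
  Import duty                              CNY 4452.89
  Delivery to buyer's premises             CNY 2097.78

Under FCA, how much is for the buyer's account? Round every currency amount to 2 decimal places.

Buyer's account: CNY 12997.00

FCA: the seller delivers export-cleared goods to the carrier; the buyer bears costs from that point.
Seller's account: goods 781.32 + inland to port 1723.12 + export clearance 316.98 = 2821.42
Buyer's account: freight 5196.08 + insurance 499.24 + destination terminal 582.68 + brokerage 168.33 + duty 4452.89 + delivery 2097.78 = 12997.00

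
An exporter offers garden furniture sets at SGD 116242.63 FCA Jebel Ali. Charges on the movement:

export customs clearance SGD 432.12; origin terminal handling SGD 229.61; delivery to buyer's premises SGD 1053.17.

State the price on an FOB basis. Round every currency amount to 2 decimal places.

FOB price: SGD 116472.24

Not relevant to the conversion: export clearance — on the seller under both FCA and FOB; already in the FCA price and stays in the FOB price. delivery — on the buyer under both terms; not part of either seller's price.
From FCA to FOB, the seller additionally bears: origin terminal.
FOB price = 116242.63 + 229.61 = 116472.24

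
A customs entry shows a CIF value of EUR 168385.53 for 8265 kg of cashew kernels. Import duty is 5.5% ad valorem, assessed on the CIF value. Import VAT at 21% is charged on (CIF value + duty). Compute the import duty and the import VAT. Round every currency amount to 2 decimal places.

Import duty = 168385.53 × 5.5% = 9261.20
VAT base = CIF + duty = 168385.53 + 9261.20 = 177646.73
Import VAT = 177646.73 × 21% = 37305.81

Import duty: EUR 9261.20; import VAT: EUR 37305.81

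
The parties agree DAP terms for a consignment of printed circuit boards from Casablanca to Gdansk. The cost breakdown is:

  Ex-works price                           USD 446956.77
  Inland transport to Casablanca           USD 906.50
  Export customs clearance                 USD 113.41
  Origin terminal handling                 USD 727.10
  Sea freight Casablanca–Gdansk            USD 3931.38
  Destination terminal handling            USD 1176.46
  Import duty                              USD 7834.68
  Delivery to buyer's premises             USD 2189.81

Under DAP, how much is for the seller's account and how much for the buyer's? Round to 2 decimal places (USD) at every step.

Seller: USD 456001.43; buyer: USD 7834.68

DAP: the seller bears all costs to the named destination except import duty and clearance.
Seller's account: goods 446956.77 + inland to port 906.50 + export clearance 113.41 + origin terminal 727.10 + freight 3931.38 + destination terminal 1176.46 + delivery 2189.81 = 456001.43
Buyer's account: duty 7834.68 = 7834.68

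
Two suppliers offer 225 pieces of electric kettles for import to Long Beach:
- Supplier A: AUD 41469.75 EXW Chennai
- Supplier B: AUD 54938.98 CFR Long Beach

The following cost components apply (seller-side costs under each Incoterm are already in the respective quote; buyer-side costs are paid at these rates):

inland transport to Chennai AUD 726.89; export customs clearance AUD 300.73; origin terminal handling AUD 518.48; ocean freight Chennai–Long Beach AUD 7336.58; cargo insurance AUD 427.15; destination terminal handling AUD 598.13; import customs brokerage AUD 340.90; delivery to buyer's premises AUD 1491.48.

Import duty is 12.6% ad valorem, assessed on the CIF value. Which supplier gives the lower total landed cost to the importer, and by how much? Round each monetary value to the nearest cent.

Supplier A is cheaper by AUD 5164.45

Supplier A (EXW):
CIF value = EXW price + inland to port + export clearance + origin terminal + freight + insurance = 41469.75 + 726.89 + 300.73 + 518.48 + 7336.58 + 427.15 = 50779.58
Import duty = 50779.58 × 12.6% = 6398.23
Buyer bears (A): 726.89 + 300.73 + 518.48 + 7336.58 + 427.15 + 598.13 + 340.90 + 1491.48 = 11740.34
Landed cost (A) = invoice 41469.75 + 11740.34 + duty 6398.23 = 59608.32
Supplier B (CFR):
CIF value = CFR price + insurance = 54938.98 + 427.15 = 55366.13
Import duty = 55366.13 × 12.6% = 6976.13
Buyer bears (B): 427.15 + 598.13 + 340.90 + 1491.48 = 2857.66
Landed cost (B) = invoice 54938.98 + 2857.66 + duty 6976.13 = 64772.77
Difference = |59608.32 − 64772.77| = 5164.45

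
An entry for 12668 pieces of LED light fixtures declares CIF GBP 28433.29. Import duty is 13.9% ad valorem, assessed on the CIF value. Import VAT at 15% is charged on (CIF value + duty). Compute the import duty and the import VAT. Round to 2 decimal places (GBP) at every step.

Import duty = 28433.29 × 13.9% = 3952.23
VAT base = CIF + duty = 28433.29 + 3952.23 = 32385.52
Import VAT = 32385.52 × 15% = 4857.83

Import duty: GBP 3952.23; import VAT: GBP 4857.83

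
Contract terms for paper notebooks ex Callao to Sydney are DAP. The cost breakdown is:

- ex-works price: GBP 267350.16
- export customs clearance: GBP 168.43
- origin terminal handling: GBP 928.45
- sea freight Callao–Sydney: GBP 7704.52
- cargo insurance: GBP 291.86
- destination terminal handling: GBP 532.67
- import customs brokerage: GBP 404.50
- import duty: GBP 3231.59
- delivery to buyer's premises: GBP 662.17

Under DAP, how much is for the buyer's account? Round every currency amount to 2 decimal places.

Buyer's account: GBP 3636.09

DAP: the seller bears all costs to the named destination except import duty and clearance.
Seller's account: goods 267350.16 + export clearance 168.43 + origin terminal 928.45 + freight 7704.52 + insurance 291.86 + destination terminal 532.67 + delivery 662.17 = 277638.26
Buyer's account: brokerage 404.50 + duty 3231.59 = 3636.09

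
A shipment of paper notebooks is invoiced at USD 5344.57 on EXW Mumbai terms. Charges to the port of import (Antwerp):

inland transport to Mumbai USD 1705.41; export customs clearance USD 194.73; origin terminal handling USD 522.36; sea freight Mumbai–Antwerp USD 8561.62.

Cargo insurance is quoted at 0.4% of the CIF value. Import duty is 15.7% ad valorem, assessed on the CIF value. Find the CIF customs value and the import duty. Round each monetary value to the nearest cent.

Let C be the CIF value. C = EXW price + pre-shipment costs + freight + 0.4% × C
C − 0.4% × C = 5344.57 + 1705.41 + 194.73 + 522.36 + 8561.62
0.996 × C = 16328.69
C = 16328.69 / 0.996 = 16394.27
Insurance premium = 0.4% × 16394.27 = 65.58
Import duty = 16394.27 × 15.7% = 2573.90

CIF value: USD 16394.27; import duty: USD 2573.90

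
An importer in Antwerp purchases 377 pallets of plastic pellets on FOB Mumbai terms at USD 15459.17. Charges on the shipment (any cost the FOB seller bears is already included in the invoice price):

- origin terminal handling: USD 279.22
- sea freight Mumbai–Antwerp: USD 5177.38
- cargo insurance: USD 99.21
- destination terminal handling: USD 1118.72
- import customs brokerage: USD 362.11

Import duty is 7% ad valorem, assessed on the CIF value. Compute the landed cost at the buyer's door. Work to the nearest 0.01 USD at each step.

Total landed cost: USD 23668.09

FOB: the seller bears costs until goods are on board at the origin port; the buyer bears freight, insurance and all costs thereafter.
Already in the invoice (seller's account under FOB): origin terminal — exclude.
CIF value = FOB price + freight + insurance = 15459.17 + 5177.38 + 99.21 = 20735.76
Import duty = 20735.76 × 7% = 1451.50
Buyer bears: freight 5177.38 + insurance 99.21 + destination terminal 1118.72 + brokerage 362.11 + duty 1451.50 = 8208.92
Landed cost = invoice 15459.17 + 8208.92 = 23668.09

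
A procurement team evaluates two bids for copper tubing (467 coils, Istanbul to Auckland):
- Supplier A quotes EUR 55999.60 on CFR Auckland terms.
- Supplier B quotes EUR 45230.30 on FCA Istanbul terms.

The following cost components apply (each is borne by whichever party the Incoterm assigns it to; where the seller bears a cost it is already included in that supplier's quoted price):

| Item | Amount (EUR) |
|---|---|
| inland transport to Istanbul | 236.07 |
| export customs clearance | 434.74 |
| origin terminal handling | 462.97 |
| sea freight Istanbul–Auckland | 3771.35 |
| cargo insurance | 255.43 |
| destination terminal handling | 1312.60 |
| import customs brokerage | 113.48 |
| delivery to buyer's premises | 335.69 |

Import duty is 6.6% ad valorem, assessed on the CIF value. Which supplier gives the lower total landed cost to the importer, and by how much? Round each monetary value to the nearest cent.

Supplier B is cheaper by EUR 6966.29

Supplier A (CFR):
CIF value = CFR price + insurance = 55999.60 + 255.43 = 56255.03
Import duty = 56255.03 × 6.6% = 3712.83
Buyer bears (A): 255.43 + 1312.60 + 113.48 + 335.69 = 2017.20
Landed cost (A) = invoice 55999.60 + 2017.20 + duty 3712.83 = 61729.63
Supplier B (FCA):
CIF value = FCA price + origin terminal + freight + insurance = 45230.30 + 462.97 + 3771.35 + 255.43 = 49720.05
Import duty = 49720.05 × 6.6% = 3281.52
Buyer bears (B): 462.97 + 3771.35 + 255.43 + 1312.60 + 113.48 + 335.69 = 6251.52
Landed cost (B) = invoice 45230.30 + 6251.52 + duty 3281.52 = 54763.34
Difference = |61729.63 − 54763.34| = 6966.29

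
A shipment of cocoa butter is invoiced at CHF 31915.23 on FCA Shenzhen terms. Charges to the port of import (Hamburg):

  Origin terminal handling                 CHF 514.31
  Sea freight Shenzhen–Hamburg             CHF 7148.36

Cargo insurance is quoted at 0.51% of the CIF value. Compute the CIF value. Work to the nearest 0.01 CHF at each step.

Let C be the CIF value. C = FCA price + pre-shipment costs + freight + 0.51% × C
C − 0.51% × C = 31915.23 + 514.31 + 7148.36
0.9949 × C = 39577.90
C = 39577.90 / 0.9949 = 39780.78
Insurance premium = 0.51% × 39780.78 = 202.88

CIF value: CHF 39780.78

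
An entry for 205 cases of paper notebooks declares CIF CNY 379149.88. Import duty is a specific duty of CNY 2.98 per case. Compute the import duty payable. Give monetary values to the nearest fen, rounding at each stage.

Import duty: CNY 610.90

Import duty = 205 × 2.98 = 610.90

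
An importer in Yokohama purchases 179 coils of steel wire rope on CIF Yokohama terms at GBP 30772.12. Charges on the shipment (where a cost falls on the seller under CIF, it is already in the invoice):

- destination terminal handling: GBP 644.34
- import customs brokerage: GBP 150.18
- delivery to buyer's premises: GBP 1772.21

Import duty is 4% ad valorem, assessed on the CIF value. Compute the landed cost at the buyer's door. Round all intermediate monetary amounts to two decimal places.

CIF: the seller pays costs through ocean freight and marine insurance to the destination port.
The CIF price already equals the CIF value: 30772.12
Import duty = 30772.12 × 4% = 1230.88
Buyer bears: destination terminal 644.34 + brokerage 150.18 + delivery 1772.21 + duty 1230.88 = 3797.61
Landed cost = invoice 30772.12 + 3797.61 = 34569.73

Total landed cost: GBP 34569.73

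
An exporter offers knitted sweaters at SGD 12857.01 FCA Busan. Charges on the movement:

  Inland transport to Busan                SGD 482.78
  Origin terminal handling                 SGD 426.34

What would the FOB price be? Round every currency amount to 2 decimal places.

FOB price: SGD 13283.35

Not relevant to the conversion: inland to port — on the seller under both FCA and FOB; already in the FCA price and stays in the FOB price.
From FCA to FOB, the seller additionally bears: origin terminal.
FOB price = 12857.01 + 426.34 = 13283.35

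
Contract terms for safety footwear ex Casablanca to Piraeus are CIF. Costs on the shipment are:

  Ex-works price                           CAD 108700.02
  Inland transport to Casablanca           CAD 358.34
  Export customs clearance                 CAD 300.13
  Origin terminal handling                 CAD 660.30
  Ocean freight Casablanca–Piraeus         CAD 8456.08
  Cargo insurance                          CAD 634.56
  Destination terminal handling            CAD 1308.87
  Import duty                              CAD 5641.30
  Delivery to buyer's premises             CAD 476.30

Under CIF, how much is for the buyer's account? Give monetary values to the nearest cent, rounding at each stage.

CIF: the seller pays costs through ocean freight and marine insurance to the destination port.
Seller's account: goods 108700.02 + inland to port 358.34 + export clearance 300.13 + origin terminal 660.30 + freight 8456.08 + insurance 634.56 = 119109.43
Buyer's account: destination terminal 1308.87 + duty 5641.30 + delivery 476.30 = 7426.47

Buyer's account: CAD 7426.47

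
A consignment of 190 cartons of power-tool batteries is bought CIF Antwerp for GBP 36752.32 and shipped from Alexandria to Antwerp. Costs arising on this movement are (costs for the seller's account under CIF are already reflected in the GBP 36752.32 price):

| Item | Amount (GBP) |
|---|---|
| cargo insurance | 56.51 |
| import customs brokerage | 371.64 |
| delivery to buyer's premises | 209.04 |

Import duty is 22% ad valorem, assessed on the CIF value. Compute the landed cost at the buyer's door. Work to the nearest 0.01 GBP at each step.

Total landed cost: GBP 45418.51

CIF: the seller pays costs through ocean freight and marine insurance to the destination port.
Already in the invoice (seller's account under CIF): insurance — exclude.
The CIF price already equals the CIF value: 36752.32
Import duty = 36752.32 × 22% = 8085.51
Buyer bears: brokerage 371.64 + delivery 209.04 + duty 8085.51 = 8666.19
Landed cost = invoice 36752.32 + 8666.19 = 45418.51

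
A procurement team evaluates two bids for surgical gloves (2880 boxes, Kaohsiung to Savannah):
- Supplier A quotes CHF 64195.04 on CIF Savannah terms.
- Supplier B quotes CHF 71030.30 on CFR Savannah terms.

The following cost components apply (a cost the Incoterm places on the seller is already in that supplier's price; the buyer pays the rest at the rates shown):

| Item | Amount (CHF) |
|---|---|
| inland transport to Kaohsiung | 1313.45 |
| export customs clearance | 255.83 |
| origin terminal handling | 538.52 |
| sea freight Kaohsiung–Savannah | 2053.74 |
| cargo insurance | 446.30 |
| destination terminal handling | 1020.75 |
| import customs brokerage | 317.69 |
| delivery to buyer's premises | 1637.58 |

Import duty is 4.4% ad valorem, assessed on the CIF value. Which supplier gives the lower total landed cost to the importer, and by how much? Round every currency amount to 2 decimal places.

Supplier A is cheaper by CHF 7601.95

Supplier A (CIF):
The CIF price already equals the CIF value: 64195.04
Import duty = 64195.04 × 4.4% = 2824.58
Buyer bears (A): 1020.75 + 317.69 + 1637.58 = 2976.02
Landed cost (A) = invoice 64195.04 + 2976.02 + duty 2824.58 = 69995.64
Supplier B (CFR):
CIF value = CFR price + insurance = 71030.30 + 446.30 = 71476.60
Import duty = 71476.60 × 4.4% = 3144.97
Buyer bears (B): 446.30 + 1020.75 + 317.69 + 1637.58 = 3422.32
Landed cost (B) = invoice 71030.30 + 3422.32 + duty 3144.97 = 77597.59
Difference = |69995.64 − 77597.59| = 7601.95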